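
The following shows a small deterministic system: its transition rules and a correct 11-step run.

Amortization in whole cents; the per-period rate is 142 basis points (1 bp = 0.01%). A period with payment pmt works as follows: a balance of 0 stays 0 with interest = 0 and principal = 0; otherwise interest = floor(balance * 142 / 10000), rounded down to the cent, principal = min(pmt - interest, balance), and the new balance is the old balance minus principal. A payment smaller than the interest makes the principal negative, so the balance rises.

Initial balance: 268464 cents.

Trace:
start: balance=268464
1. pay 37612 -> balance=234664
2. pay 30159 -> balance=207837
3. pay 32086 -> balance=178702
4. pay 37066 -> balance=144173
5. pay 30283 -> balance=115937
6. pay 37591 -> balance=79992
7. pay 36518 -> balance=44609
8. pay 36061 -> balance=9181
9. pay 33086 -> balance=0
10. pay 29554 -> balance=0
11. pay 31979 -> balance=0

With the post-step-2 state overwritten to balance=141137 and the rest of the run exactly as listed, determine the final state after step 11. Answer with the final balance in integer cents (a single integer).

state after step 2 := balance=141137
3. pay 32086 -> balance=111055
4. pay 37066 -> balance=75565
5. pay 30283 -> balance=46355
6. pay 37591 -> balance=9422
7. pay 36518 -> balance=0
8. pay 36061 -> balance=0
9. pay 33086 -> balance=0
10. pay 29554 -> balance=0
11. pay 31979 -> balance=0

0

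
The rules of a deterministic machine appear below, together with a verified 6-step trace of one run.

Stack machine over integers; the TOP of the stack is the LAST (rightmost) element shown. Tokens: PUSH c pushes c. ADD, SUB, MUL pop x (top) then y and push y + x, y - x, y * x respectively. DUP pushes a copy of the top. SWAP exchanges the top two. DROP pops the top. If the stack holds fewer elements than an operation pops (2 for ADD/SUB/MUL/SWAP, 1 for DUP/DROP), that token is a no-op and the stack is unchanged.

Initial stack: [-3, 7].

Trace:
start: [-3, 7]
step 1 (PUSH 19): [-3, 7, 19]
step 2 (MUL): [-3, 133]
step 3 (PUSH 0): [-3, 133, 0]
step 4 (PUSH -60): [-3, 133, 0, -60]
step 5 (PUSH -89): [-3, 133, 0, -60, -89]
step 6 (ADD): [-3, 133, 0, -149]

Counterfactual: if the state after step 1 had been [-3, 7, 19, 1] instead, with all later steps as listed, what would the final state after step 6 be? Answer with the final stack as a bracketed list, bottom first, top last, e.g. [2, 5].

state after step 1 := [-3, 7, 19, 1]
step 2 (MUL): [-3, 7, 19]
step 3 (PUSH 0): [-3, 7, 19, 0]
step 4 (PUSH -60): [-3, 7, 19, 0, -60]
step 5 (PUSH -89): [-3, 7, 19, 0, -60, -89]
step 6 (ADD): [-3, 7, 19, 0, -149]

[-3, 7, 19, 0, -149]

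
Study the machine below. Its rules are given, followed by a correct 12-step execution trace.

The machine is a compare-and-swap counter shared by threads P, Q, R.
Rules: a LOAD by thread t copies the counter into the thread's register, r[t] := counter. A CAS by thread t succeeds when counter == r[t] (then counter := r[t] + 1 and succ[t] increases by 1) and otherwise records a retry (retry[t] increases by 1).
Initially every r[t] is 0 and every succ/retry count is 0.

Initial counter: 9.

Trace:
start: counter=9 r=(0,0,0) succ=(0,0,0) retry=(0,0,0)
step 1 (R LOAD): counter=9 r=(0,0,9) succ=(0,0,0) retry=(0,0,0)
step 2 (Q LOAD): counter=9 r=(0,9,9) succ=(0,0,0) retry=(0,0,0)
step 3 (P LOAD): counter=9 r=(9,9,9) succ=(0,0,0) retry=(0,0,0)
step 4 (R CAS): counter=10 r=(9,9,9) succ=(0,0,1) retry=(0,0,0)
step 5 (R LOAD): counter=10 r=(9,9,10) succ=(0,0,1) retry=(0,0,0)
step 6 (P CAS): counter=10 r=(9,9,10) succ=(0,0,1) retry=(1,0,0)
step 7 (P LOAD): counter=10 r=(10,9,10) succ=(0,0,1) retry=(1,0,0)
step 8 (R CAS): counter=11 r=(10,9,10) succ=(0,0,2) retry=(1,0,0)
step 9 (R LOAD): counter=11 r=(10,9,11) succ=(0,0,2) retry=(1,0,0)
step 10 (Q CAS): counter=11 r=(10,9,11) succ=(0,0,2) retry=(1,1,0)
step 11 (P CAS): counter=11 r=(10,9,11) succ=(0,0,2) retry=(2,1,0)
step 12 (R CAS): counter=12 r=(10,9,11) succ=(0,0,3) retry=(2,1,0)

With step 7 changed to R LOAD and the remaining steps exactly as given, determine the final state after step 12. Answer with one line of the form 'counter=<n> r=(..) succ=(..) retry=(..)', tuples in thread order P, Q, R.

(re-executing from step 7 with the substitution; state before step 7: counter=10 r=(9,9,10) succ=(0,0,1) retry=(1,0,0))
step 7 (R LOAD): counter=10 r=(9,9,10) succ=(0,0,1) retry=(1,0,0)
step 8 (R CAS): counter=11 r=(9,9,10) succ=(0,0,2) retry=(1,0,0)
step 9 (R LOAD): counter=11 r=(9,9,11) succ=(0,0,2) retry=(1,0,0)
step 10 (Q CAS): counter=11 r=(9,9,11) succ=(0,0,2) retry=(1,1,0)
step 11 (P CAS): counter=11 r=(9,9,11) succ=(0,0,2) retry=(2,1,0)
step 12 (R CAS): counter=12 r=(9,9,11) succ=(0,0,3) retry=(2,1,0)

counter=12 r=(9,9,11) succ=(0,0,3) retry=(2,1,0)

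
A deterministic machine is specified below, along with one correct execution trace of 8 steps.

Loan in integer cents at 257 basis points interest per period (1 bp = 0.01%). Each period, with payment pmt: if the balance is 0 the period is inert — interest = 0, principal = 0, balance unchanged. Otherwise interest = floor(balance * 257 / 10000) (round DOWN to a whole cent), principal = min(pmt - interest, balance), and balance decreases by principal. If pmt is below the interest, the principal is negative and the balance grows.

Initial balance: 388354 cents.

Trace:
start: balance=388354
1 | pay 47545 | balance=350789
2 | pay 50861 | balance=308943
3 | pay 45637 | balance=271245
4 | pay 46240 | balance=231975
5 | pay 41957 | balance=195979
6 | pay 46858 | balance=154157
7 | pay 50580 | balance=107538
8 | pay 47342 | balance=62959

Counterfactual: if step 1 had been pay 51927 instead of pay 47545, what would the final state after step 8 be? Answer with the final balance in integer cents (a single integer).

(re-executing from step 1 with the substitution; state before step 1: balance=388354)
1 | pay 51927 | balance=346407
2 | pay 50861 | balance=304448
3 | pay 45637 | balance=266635
4 | pay 46240 | balance=227247
5 | pay 41957 | balance=191130
6 | pay 46858 | balance=149184
7 | pay 50580 | balance=102438
8 | pay 47342 | balance=57728

57728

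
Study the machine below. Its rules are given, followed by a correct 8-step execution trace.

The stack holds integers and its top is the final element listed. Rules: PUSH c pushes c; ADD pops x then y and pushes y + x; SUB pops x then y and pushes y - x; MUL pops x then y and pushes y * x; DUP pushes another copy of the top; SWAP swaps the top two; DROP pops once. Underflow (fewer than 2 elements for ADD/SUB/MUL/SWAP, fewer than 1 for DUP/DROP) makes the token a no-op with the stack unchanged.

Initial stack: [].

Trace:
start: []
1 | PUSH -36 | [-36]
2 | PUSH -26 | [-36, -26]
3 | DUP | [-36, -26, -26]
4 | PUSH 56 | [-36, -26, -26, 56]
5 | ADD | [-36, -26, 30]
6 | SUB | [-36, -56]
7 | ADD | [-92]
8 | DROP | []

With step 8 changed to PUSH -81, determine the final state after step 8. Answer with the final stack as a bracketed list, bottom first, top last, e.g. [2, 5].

(re-executing from step 8 with the substitution; state before step 8: [-92])
8 | PUSH -81 | [-92, -81]

[-92, -81]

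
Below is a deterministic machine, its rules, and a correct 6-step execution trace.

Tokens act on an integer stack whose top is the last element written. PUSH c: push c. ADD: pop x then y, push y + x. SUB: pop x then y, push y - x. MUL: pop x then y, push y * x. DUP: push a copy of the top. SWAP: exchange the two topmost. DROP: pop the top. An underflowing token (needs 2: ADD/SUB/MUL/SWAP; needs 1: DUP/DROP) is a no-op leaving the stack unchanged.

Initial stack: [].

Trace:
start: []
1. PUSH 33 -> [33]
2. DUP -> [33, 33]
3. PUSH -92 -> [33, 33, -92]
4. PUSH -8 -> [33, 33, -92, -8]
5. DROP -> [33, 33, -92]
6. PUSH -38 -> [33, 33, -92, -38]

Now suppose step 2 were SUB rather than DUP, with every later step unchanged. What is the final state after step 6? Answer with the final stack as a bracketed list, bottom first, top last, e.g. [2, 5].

(re-executing from step 2 with the substitution; state before step 2: [33])
2. SUB -> [33]
3. PUSH -92 -> [33, -92]
4. PUSH -8 -> [33, -92, -8]
5. DROP -> [33, -92]
6. PUSH -38 -> [33, -92, -38]

[33, -92, -38]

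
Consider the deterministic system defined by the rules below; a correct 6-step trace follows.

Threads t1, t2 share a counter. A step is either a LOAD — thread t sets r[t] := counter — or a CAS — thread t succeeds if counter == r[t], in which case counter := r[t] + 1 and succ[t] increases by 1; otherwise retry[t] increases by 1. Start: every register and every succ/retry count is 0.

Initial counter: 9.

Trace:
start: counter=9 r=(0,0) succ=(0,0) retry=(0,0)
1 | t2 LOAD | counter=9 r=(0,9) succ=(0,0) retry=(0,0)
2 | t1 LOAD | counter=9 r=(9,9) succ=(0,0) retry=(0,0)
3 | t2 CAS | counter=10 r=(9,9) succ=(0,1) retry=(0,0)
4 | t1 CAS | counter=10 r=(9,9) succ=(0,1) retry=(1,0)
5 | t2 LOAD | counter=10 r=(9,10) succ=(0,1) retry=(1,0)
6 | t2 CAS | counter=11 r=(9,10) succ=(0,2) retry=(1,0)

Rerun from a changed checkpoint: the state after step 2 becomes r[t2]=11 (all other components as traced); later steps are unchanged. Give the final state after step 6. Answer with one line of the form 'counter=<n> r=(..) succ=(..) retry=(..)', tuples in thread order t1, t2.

state after step 2 := counter=9 r=(9,11) succ=(0,0) retry=(0,0)
3 | t2 CAS | counter=9 r=(9,11) succ=(0,0) retry=(0,1)
4 | t1 CAS | counter=10 r=(9,11) succ=(1,0) retry=(0,1)
5 | t2 LOAD | counter=10 r=(9,10) succ=(1,0) retry=(0,1)
6 | t2 CAS | counter=11 r=(9,10) succ=(1,1) retry=(0,1)

counter=11 r=(9,10) succ=(1,1) retry=(0,1)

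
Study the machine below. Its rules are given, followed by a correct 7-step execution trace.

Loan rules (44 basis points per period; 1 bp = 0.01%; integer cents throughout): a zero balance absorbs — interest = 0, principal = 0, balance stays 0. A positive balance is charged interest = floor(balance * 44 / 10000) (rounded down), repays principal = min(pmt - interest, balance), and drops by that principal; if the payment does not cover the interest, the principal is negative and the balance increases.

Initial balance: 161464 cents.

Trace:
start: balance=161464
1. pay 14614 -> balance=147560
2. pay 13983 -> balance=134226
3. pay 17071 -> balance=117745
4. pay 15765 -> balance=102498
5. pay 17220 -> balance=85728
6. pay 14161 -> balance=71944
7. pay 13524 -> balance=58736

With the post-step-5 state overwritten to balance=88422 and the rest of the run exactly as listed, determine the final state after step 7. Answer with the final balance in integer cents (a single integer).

61454

state after step 5 := balance=88422
6. pay 14161 -> balance=74650
7. pay 13524 -> balance=61454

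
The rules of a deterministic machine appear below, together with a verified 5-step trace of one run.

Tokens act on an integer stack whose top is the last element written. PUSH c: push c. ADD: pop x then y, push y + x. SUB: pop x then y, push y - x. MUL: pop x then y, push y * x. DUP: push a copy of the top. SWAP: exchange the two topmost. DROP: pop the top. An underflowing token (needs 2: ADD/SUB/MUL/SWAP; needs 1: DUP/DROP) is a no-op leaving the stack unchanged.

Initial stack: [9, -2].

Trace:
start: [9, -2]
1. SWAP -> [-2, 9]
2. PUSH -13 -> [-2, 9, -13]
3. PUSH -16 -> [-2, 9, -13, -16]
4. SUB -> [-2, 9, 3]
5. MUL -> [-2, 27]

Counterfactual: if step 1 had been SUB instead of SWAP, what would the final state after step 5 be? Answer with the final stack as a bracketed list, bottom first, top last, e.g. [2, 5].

[33]

(re-executing from step 1 with the substitution; state before step 1: [9, -2])
1. SUB -> [11]
2. PUSH -13 -> [11, -13]
3. PUSH -16 -> [11, -13, -16]
4. SUB -> [11, 3]
5. MUL -> [33]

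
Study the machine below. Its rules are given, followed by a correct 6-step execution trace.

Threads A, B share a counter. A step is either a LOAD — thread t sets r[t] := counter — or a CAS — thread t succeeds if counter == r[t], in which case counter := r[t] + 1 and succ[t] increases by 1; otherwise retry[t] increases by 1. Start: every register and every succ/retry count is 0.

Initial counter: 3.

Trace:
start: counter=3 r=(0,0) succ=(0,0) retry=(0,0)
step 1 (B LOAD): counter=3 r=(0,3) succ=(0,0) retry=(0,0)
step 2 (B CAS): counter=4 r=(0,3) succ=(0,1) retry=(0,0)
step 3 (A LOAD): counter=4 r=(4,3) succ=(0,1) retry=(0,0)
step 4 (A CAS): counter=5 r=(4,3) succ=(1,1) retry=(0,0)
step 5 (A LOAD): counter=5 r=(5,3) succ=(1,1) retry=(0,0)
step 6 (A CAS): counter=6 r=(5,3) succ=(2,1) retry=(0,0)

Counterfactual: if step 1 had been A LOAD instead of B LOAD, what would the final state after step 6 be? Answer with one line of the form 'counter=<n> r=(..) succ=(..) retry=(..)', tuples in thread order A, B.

(re-executing from step 1 with the substitution; state before step 1: counter=3 r=(0,0) succ=(0,0) retry=(0,0))
step 1 (A LOAD): counter=3 r=(3,0) succ=(0,0) retry=(0,0)
step 2 (B CAS): counter=3 r=(3,0) succ=(0,0) retry=(0,1)
step 3 (A LOAD): counter=3 r=(3,0) succ=(0,0) retry=(0,1)
step 4 (A CAS): counter=4 r=(3,0) succ=(1,0) retry=(0,1)
step 5 (A LOAD): counter=4 r=(4,0) succ=(1,0) retry=(0,1)
step 6 (A CAS): counter=5 r=(4,0) succ=(2,0) retry=(0,1)

counter=5 r=(4,0) succ=(2,0) retry=(0,1)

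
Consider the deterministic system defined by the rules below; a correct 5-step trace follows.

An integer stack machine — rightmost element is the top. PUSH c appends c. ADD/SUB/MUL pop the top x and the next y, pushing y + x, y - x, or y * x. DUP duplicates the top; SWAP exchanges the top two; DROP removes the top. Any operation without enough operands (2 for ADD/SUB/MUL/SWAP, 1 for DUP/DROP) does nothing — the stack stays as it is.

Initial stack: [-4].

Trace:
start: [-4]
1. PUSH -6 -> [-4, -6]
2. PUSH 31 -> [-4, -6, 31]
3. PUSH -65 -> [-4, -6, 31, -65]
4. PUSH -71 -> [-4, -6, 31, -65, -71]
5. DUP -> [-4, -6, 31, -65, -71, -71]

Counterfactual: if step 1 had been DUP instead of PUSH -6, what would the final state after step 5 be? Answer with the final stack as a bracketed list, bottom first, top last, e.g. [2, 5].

(re-executing from step 1 with the substitution; state before step 1: [-4])
1. DUP -> [-4, -4]
2. PUSH 31 -> [-4, -4, 31]
3. PUSH -65 -> [-4, -4, 31, -65]
4. PUSH -71 -> [-4, -4, 31, -65, -71]
5. DUP -> [-4, -4, 31, -65, -71, -71]

[-4, -4, 31, -65, -71, -71]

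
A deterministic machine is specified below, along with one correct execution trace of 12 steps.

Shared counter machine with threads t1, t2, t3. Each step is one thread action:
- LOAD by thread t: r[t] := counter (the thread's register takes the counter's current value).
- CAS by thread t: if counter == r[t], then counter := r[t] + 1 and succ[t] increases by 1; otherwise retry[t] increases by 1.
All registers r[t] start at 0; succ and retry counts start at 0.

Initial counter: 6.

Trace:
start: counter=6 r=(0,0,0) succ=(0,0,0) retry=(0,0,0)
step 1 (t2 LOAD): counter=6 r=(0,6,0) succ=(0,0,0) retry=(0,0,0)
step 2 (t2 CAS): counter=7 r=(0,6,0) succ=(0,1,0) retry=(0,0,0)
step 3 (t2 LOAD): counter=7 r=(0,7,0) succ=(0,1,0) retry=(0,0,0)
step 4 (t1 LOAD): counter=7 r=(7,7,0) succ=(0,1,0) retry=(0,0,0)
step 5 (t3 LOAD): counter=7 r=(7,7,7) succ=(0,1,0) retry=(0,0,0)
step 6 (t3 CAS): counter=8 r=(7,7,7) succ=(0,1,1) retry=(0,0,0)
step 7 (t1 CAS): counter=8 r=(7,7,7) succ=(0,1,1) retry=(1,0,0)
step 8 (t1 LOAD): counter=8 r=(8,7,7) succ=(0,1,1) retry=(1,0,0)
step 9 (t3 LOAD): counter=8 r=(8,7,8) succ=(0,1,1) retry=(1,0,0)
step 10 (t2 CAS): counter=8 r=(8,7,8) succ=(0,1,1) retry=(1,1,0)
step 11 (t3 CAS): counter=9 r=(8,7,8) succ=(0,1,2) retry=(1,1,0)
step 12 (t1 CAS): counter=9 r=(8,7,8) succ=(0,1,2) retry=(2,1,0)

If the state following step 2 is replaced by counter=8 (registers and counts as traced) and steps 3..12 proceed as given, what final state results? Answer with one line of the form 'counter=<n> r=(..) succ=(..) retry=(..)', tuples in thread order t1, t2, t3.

state after step 2 := counter=8 r=(0,6,0) succ=(0,1,0) retry=(0,0,0)
step 3 (t2 LOAD): counter=8 r=(0,8,0) succ=(0,1,0) retry=(0,0,0)
step 4 (t1 LOAD): counter=8 r=(8,8,0) succ=(0,1,0) retry=(0,0,0)
step 5 (t3 LOAD): counter=8 r=(8,8,8) succ=(0,1,0) retry=(0,0,0)
step 6 (t3 CAS): counter=9 r=(8,8,8) succ=(0,1,1) retry=(0,0,0)
step 7 (t1 CAS): counter=9 r=(8,8,8) succ=(0,1,1) retry=(1,0,0)
step 8 (t1 LOAD): counter=9 r=(9,8,8) succ=(0,1,1) retry=(1,0,0)
step 9 (t3 LOAD): counter=9 r=(9,8,9) succ=(0,1,1) retry=(1,0,0)
step 10 (t2 CAS): counter=9 r=(9,8,9) succ=(0,1,1) retry=(1,1,0)
step 11 (t3 CAS): counter=10 r=(9,8,9) succ=(0,1,2) retry=(1,1,0)
step 12 (t1 CAS): counter=10 r=(9,8,9) succ=(0,1,2) retry=(2,1,0)

counter=10 r=(9,8,9) succ=(0,1,2) retry=(2,1,0)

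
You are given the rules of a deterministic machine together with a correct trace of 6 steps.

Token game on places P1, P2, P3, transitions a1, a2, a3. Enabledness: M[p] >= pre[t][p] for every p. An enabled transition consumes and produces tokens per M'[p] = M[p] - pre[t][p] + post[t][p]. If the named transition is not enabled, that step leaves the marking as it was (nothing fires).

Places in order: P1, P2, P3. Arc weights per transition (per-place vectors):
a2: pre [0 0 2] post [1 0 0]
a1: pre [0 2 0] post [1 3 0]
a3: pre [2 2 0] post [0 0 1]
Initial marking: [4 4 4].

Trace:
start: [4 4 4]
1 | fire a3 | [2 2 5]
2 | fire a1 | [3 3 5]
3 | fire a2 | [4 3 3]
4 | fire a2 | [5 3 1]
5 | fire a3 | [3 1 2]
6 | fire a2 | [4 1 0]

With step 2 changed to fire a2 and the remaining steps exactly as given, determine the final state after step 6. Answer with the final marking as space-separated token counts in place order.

3 0 0

(re-executing from step 2 with the substitution; state before step 2: [2 2 5])
2 | fire a2 | [3 2 3]
3 | fire a2 | [4 2 1]
4 | fire a2 | [4 2 1]
5 | fire a3 | [2 0 2]
6 | fire a2 | [3 0 0]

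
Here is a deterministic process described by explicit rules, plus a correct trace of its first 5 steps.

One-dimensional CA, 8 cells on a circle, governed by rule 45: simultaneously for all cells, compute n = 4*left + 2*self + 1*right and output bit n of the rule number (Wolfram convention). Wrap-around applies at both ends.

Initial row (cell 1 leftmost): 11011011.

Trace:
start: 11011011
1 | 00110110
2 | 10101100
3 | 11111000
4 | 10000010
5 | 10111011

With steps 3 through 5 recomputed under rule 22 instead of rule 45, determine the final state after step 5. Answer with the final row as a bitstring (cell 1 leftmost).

01000110

(re-executing steps 3..5 under rule 22; state before step 3: 10101100)
3 | 10100011
4 | 00110100
5 | 01000110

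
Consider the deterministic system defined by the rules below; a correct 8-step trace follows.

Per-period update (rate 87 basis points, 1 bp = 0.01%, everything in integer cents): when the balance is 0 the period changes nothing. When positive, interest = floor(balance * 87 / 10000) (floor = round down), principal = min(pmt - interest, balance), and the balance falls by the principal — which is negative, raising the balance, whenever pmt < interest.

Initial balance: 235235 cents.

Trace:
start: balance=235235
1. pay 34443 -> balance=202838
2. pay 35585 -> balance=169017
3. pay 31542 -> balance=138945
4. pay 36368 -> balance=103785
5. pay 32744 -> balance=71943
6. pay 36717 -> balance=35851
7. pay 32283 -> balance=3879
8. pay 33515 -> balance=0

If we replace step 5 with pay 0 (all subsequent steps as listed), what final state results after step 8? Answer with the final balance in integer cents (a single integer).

(re-executing from step 5 with the substitution; state before step 5: balance=103785)
5. pay 0 -> balance=104687
6. pay 36717 -> balance=68880
7. pay 32283 -> balance=37196
8. pay 33515 -> balance=4004

4004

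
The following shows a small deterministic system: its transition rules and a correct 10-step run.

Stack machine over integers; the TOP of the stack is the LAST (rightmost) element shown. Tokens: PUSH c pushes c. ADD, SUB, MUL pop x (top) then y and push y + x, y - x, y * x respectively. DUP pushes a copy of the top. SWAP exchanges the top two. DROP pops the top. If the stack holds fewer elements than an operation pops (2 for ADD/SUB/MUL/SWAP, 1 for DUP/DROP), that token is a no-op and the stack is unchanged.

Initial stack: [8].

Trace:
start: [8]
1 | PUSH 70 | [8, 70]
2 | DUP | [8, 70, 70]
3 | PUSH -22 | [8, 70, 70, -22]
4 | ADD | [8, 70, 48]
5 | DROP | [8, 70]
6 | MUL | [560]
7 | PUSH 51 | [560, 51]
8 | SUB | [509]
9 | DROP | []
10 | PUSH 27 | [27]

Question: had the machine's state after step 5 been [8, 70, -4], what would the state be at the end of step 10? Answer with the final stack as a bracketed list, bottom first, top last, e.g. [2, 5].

[8, 27]

state after step 5 := [8, 70, -4]
6 | MUL | [8, -280]
7 | PUSH 51 | [8, -280, 51]
8 | SUB | [8, -331]
9 | DROP | [8]
10 | PUSH 27 | [8, 27]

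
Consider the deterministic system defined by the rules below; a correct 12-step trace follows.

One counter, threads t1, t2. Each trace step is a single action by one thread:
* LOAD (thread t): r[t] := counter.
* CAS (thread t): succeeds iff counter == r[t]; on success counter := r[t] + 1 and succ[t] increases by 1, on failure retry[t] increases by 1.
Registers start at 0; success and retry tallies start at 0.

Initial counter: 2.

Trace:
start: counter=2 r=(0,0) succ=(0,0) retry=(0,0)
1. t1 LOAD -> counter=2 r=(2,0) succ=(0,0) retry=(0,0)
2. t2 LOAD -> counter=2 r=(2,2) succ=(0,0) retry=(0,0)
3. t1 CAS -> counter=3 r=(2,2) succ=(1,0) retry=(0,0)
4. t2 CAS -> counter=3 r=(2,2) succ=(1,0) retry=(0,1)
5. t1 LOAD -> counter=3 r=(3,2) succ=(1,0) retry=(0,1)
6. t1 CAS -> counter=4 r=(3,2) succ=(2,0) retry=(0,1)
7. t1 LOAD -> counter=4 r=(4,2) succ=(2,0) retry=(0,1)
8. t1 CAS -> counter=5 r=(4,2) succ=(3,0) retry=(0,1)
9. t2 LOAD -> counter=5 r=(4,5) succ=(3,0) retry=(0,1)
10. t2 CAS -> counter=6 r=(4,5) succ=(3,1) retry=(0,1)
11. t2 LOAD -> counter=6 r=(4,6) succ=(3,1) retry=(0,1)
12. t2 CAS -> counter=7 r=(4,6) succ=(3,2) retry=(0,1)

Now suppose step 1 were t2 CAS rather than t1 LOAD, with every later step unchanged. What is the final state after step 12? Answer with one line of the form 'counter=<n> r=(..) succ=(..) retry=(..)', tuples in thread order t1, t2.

counter=7 r=(4,6) succ=(2,3) retry=(1,1)

(re-executing from step 1 with the substitution; state before step 1: counter=2 r=(0,0) succ=(0,0) retry=(0,0))
1. t2 CAS -> counter=2 r=(0,0) succ=(0,0) retry=(0,1)
2. t2 LOAD -> counter=2 r=(0,2) succ=(0,0) retry=(0,1)
3. t1 CAS -> counter=2 r=(0,2) succ=(0,0) retry=(1,1)
4. t2 CAS -> counter=3 r=(0,2) succ=(0,1) retry=(1,1)
5. t1 LOAD -> counter=3 r=(3,2) succ=(0,1) retry=(1,1)
6. t1 CAS -> counter=4 r=(3,2) succ=(1,1) retry=(1,1)
7. t1 LOAD -> counter=4 r=(4,2) succ=(1,1) retry=(1,1)
8. t1 CAS -> counter=5 r=(4,2) succ=(2,1) retry=(1,1)
9. t2 LOAD -> counter=5 r=(4,5) succ=(2,1) retry=(1,1)
10. t2 CAS -> counter=6 r=(4,5) succ=(2,2) retry=(1,1)
11. t2 LOAD -> counter=6 r=(4,6) succ=(2,2) retry=(1,1)
12. t2 CAS -> counter=7 r=(4,6) succ=(2,3) retry=(1,1)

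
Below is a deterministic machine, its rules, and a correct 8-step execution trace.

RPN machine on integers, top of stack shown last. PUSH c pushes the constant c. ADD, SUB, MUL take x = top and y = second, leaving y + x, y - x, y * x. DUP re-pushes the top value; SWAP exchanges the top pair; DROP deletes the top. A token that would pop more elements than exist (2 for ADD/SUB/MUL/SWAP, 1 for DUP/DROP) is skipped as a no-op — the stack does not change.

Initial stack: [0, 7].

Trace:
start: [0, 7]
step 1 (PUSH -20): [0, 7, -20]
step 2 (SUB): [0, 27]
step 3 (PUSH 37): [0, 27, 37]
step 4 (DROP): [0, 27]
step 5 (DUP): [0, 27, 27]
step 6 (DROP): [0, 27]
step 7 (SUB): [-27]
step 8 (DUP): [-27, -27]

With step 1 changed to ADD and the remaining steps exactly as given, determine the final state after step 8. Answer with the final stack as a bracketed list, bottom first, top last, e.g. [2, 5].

[7, 7]

(re-executing from step 1 with the substitution; state before step 1: [0, 7])
step 1 (ADD): [7]
step 2 (SUB): [7]
step 3 (PUSH 37): [7, 37]
step 4 (DROP): [7]
step 5 (DUP): [7, 7]
step 6 (DROP): [7]
step 7 (SUB): [7]
step 8 (DUP): [7, 7]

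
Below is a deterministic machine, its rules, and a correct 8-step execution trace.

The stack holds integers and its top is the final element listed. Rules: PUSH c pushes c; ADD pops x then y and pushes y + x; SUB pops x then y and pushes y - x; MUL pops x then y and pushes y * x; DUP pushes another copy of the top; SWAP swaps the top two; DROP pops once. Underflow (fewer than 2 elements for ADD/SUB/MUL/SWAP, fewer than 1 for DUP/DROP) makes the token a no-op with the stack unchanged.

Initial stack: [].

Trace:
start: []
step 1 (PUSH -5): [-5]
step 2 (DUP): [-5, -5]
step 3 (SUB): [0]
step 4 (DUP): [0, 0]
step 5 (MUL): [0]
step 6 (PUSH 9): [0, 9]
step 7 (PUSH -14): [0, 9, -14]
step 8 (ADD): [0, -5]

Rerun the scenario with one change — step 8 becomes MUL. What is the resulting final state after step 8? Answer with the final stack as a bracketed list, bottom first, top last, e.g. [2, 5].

(re-executing from step 8 with the substitution; state before step 8: [0, 9, -14])
step 8 (MUL): [0, -126]

[0, -126]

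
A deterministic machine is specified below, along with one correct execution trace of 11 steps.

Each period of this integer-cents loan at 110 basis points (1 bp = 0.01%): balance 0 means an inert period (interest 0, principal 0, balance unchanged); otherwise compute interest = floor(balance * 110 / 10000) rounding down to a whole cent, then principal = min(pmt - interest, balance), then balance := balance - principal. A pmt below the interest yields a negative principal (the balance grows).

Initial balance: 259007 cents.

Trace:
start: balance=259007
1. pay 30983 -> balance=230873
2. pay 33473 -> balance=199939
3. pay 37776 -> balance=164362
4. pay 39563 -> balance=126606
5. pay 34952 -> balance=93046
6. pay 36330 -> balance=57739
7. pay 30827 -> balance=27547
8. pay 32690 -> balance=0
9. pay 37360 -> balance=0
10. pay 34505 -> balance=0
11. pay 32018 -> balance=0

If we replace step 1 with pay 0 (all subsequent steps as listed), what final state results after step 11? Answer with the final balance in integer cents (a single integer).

(re-executing from step 1 with the substitution; state before step 1: balance=259007)
1. pay 0 -> balance=261856
2. pay 33473 -> balance=231263
3. pay 37776 -> balance=196030
4. pay 39563 -> balance=158623
5. pay 34952 -> balance=125415
6. pay 36330 -> balance=90464
7. pay 30827 -> balance=60632
8. pay 32690 -> balance=28608
9. pay 37360 -> balance=0
10. pay 34505 -> balance=0
11. pay 32018 -> balance=0

0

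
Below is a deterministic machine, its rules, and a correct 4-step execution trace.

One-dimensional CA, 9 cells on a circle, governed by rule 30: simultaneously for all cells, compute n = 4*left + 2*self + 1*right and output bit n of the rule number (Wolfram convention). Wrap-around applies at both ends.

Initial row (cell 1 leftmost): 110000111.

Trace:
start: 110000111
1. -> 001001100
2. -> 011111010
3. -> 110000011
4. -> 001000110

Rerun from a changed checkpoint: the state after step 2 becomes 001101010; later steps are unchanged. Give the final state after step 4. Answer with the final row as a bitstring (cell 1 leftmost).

010111010

state after step 2 := 001101010
3. -> 011001011
4. -> 010111010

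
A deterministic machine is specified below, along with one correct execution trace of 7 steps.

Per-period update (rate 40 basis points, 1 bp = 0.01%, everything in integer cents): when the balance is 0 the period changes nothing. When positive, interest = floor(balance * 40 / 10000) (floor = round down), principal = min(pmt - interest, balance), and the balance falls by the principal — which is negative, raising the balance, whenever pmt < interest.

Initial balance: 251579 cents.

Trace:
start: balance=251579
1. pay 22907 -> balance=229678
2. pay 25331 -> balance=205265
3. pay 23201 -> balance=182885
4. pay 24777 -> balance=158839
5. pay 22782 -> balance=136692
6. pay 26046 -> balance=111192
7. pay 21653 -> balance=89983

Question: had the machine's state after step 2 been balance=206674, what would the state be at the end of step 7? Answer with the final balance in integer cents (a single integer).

state after step 2 := balance=206674
3. pay 23201 -> balance=184299
4. pay 24777 -> balance=160259
5. pay 22782 -> balance=138118
6. pay 26046 -> balance=112624
7. pay 21653 -> balance=91421

91421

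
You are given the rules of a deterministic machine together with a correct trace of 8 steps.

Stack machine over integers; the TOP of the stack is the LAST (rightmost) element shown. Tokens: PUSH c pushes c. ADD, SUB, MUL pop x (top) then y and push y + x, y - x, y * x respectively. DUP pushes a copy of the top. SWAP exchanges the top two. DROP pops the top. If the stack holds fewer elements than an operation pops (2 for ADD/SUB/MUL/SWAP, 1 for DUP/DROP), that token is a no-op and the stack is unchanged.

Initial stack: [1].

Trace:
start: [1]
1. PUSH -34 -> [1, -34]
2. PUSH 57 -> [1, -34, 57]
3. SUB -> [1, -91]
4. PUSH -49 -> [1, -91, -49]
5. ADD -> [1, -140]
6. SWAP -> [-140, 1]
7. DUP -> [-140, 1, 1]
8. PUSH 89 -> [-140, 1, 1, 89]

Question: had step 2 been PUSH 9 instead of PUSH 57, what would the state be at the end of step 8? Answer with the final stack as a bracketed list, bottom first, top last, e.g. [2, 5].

(re-executing from step 2 with the substitution; state before step 2: [1, -34])
2. PUSH 9 -> [1, -34, 9]
3. SUB -> [1, -43]
4. PUSH -49 -> [1, -43, -49]
5. ADD -> [1, -92]
6. SWAP -> [-92, 1]
7. DUP -> [-92, 1, 1]
8. PUSH 89 -> [-92, 1, 1, 89]

[-92, 1, 1, 89]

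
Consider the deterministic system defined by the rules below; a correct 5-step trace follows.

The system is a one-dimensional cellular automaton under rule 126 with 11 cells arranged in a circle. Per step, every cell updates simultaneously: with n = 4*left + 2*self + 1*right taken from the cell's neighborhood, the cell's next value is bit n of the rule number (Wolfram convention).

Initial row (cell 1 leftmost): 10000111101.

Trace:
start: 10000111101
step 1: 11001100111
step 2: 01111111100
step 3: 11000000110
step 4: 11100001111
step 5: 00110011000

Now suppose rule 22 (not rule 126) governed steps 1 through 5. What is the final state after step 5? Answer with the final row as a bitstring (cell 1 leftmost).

01001000000

(re-executing steps 1..5 under rule 22; state before step 1: 10000111101)
step 1: 01001000000
step 2: 11111100000
step 3: 00000010001
step 4: 10000111011
step 5: 01001000000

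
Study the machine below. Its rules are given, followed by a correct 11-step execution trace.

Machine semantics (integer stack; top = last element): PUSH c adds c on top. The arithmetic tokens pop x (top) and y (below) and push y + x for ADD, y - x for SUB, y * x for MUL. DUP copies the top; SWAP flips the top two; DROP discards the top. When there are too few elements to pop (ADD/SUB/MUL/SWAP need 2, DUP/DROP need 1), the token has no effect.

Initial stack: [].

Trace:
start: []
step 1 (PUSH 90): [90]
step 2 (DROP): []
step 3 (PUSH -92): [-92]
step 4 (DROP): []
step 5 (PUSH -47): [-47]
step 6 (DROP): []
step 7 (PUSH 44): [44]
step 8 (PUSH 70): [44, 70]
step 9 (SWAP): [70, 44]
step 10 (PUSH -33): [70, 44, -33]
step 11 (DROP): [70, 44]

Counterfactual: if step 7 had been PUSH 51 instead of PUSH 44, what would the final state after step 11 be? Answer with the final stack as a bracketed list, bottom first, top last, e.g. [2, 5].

(re-executing from step 7 with the substitution; state before step 7: [])
step 7 (PUSH 51): [51]
step 8 (PUSH 70): [51, 70]
step 9 (SWAP): [70, 51]
step 10 (PUSH -33): [70, 51, -33]
step 11 (DROP): [70, 51]

[70, 51]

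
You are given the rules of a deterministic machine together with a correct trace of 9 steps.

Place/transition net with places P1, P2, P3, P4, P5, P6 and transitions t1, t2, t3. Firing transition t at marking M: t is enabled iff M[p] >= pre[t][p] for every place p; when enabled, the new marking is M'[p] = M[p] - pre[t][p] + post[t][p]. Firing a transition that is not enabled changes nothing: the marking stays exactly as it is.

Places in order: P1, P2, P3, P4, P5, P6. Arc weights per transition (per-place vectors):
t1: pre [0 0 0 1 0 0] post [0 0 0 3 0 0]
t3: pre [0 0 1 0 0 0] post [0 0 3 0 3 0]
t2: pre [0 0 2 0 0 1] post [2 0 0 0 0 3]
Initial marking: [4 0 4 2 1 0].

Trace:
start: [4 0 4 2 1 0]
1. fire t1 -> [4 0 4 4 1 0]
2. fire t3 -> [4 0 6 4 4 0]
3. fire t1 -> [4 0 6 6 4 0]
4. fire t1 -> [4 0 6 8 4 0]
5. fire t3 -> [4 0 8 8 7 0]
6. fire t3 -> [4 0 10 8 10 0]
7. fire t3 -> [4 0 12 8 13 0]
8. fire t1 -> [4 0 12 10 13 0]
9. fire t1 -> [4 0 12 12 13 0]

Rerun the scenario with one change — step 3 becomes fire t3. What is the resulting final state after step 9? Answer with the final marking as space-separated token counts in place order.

(re-executing from step 3 with the substitution; state before step 3: [4 0 6 4 4 0])
3. fire t3 -> [4 0 8 4 7 0]
4. fire t1 -> [4 0 8 6 7 0]
5. fire t3 -> [4 0 10 6 10 0]
6. fire t3 -> [4 0 12 6 13 0]
7. fire t3 -> [4 0 14 6 16 0]
8. fire t1 -> [4 0 14 8 16 0]
9. fire t1 -> [4 0 14 10 16 0]

4 0 14 10 16 0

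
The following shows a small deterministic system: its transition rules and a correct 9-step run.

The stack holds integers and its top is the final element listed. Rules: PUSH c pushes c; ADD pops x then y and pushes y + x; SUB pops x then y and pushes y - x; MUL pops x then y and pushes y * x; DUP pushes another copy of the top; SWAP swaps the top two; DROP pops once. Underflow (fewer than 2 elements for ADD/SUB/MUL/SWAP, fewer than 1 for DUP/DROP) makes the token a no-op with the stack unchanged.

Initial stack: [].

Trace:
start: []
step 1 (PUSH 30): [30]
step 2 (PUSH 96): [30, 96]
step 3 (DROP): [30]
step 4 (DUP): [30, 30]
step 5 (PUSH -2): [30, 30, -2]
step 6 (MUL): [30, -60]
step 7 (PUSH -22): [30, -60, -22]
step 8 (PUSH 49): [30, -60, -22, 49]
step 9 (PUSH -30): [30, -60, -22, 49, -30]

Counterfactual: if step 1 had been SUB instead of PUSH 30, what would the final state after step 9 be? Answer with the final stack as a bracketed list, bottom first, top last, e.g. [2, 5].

[-2, -22, 49, -30]

(re-executing from step 1 with the substitution; state before step 1: [])
step 1 (SUB): []
step 2 (PUSH 96): [96]
step 3 (DROP): []
step 4 (DUP): []
step 5 (PUSH -2): [-2]
step 6 (MUL): [-2]
step 7 (PUSH -22): [-2, -22]
step 8 (PUSH 49): [-2, -22, 49]
step 9 (PUSH -30): [-2, -22, 49, -30]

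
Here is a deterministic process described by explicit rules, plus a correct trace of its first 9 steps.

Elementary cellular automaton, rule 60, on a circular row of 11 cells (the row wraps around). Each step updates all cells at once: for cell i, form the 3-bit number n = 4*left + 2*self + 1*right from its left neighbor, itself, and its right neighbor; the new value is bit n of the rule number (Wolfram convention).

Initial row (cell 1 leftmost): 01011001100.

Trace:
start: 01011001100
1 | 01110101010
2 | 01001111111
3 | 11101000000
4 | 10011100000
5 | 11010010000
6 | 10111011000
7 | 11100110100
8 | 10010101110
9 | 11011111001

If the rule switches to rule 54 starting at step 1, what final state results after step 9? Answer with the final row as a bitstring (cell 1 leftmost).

10010111110

(re-executing steps 1..9 under rule 54; state before step 1: 01011001100)
1 | 11100110010
2 | 00011001111
3 | 10100110000
4 | 11111001001
5 | 00000111110
6 | 00001000001
7 | 10011100011
8 | 01100010100
9 | 10010111110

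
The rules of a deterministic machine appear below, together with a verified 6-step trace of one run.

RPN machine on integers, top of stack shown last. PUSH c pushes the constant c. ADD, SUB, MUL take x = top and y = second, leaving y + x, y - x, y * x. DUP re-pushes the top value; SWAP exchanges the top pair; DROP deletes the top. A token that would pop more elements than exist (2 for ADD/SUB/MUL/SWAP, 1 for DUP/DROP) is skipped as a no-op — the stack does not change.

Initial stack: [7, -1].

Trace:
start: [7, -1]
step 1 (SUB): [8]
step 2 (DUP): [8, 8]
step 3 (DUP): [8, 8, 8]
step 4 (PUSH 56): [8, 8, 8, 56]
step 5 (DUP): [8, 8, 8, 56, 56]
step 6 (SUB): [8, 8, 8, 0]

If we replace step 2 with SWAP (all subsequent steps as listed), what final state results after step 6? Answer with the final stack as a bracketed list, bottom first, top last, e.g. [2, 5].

(re-executing from step 2 with the substitution; state before step 2: [8])
step 2 (SWAP): [8]
step 3 (DUP): [8, 8]
step 4 (PUSH 56): [8, 8, 56]
step 5 (DUP): [8, 8, 56, 56]
step 6 (SUB): [8, 8, 0]

[8, 8, 0]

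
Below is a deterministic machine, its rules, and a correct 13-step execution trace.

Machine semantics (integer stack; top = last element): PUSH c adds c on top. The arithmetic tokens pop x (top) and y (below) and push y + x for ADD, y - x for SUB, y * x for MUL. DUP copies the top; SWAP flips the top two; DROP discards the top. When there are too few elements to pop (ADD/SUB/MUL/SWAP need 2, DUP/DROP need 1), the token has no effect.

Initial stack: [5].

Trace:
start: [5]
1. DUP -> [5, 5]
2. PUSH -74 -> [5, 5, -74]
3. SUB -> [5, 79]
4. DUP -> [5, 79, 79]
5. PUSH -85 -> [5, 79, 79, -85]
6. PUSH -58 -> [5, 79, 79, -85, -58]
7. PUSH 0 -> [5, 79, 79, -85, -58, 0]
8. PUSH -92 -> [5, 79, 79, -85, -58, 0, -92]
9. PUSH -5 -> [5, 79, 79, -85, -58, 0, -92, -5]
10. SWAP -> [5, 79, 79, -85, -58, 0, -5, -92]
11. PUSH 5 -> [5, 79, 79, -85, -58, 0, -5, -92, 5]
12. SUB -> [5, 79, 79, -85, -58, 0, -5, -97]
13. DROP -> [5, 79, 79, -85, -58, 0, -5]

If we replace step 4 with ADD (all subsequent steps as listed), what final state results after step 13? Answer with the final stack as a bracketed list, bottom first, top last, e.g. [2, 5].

[84, -85, -58, 0, -5]

(re-executing from step 4 with the substitution; state before step 4: [5, 79])
4. ADD -> [84]
5. PUSH -85 -> [84, -85]
6. PUSH -58 -> [84, -85, -58]
7. PUSH 0 -> [84, -85, -58, 0]
8. PUSH -92 -> [84, -85, -58, 0, -92]
9. PUSH -5 -> [84, -85, -58, 0, -92, -5]
10. SWAP -> [84, -85, -58, 0, -5, -92]
11. PUSH 5 -> [84, -85, -58, 0, -5, -92, 5]
12. SUB -> [84, -85, -58, 0, -5, -97]
13. DROP -> [84, -85, -58, 0, -5]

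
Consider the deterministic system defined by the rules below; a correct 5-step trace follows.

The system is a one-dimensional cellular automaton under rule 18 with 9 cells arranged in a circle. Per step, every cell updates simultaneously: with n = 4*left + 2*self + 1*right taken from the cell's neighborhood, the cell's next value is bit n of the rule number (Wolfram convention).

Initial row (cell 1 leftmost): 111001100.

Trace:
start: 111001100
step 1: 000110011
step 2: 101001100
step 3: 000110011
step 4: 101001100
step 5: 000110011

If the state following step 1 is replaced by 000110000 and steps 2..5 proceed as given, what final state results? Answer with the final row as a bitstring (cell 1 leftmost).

state after step 1 := 000110000
step 2: 001001000
step 3: 010110100
step 4: 100000010
step 5: 010000100

010000100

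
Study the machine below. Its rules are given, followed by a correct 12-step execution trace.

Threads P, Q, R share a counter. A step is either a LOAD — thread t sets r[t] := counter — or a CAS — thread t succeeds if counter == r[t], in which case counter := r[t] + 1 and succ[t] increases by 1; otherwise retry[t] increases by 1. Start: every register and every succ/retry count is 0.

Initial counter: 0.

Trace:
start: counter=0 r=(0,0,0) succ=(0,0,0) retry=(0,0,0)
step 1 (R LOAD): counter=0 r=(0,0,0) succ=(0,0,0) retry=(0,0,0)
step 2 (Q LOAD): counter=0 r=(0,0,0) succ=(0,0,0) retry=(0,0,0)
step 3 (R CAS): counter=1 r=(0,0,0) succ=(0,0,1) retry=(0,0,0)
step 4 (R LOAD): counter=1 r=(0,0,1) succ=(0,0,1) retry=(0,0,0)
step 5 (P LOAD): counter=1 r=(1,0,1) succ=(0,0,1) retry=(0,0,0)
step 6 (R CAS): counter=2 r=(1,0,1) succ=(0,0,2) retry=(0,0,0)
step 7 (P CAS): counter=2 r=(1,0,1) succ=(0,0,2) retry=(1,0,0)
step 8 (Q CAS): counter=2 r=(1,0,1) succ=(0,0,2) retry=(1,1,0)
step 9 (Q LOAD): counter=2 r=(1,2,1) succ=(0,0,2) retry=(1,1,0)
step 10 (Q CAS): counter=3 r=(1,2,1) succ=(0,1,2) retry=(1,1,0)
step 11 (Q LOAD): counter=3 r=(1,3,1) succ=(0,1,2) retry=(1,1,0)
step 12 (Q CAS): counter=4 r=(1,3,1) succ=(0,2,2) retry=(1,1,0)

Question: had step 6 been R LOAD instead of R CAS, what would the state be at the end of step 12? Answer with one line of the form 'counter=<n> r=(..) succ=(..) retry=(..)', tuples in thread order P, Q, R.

counter=4 r=(1,3,1) succ=(1,2,1) retry=(0,1,0)

(re-executing from step 6 with the substitution; state before step 6: counter=1 r=(1,0,1) succ=(0,0,1) retry=(0,0,0))
step 6 (R LOAD): counter=1 r=(1,0,1) succ=(0,0,1) retry=(0,0,0)
step 7 (P CAS): counter=2 r=(1,0,1) succ=(1,0,1) retry=(0,0,0)
step 8 (Q CAS): counter=2 r=(1,0,1) succ=(1,0,1) retry=(0,1,0)
step 9 (Q LOAD): counter=2 r=(1,2,1) succ=(1,0,1) retry=(0,1,0)
step 10 (Q CAS): counter=3 r=(1,2,1) succ=(1,1,1) retry=(0,1,0)
step 11 (Q LOAD): counter=3 r=(1,3,1) succ=(1,1,1) retry=(0,1,0)
step 12 (Q CAS): counter=4 r=(1,3,1) succ=(1,2,1) retry=(0,1,0)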